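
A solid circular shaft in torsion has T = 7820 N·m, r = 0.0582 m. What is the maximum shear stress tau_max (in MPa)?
Model: a solid circular shaft in torsion, so tau_max = (2·T) / (π·r^3).
Substitute:
  tau_max = (2 × 7820) / (π × 0.0582^3)
  tau_max = 2.525 × 10⁷ Pa
Convert: tau_max = 2.525 × 10⁷ Pa = 25.25 MPa
Final answer: tau_max = 25.25 MPa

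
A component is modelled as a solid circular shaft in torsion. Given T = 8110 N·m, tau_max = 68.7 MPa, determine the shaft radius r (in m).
Model: a solid circular shaft in torsion, so tau_max = (2·T) / (π·r^3).
Solve for r: r = ((2·T) / (π·tau_max))^(1/3).
Convert to SI units:
  tau_max = 68.7 MPa = 6.87 × 10⁷ Pa
Substitute:
  r = ((2 × 8110) / (π × (6.87 × 10⁷)))^(1/3)
  r = 0.0422 m
Final answer: r = 0.0422 m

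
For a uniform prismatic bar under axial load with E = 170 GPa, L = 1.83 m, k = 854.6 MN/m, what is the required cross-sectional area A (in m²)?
Model: a uniform prismatic bar under axial load, so k = (A·E) / L.
Solve for A: A = (k·L) / E.
Convert to SI units:
  E = 170 GPa = 1.7 × 10¹¹ Pa
  k = 854.6 MN/m = 8.546 × 10⁸ N/m
Substitute:
  A = ((8.546 × 10⁸) × 1.83) / (1.7 × 10¹¹)
  A = 0.0092 m²
Final answer: A = 0.0092 m²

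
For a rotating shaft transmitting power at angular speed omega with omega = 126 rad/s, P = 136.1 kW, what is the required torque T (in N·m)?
Model: a rotating shaft transmitting power at angular speed omega, so P = T·omega.
Solve for T: T = P / omega.
Convert to SI units:
  P = 136.1 kW = 136100 W
Substitute:
  T = 136100 / 126
  T = 1080 N·m
Final answer: T = 1080 N·m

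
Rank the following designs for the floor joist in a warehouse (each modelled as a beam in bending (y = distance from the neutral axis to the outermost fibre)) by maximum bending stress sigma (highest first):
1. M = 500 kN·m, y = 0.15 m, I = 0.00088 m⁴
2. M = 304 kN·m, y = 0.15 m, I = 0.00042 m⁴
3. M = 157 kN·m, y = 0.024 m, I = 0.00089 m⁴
Model: a beam in bending (y = distance from the neutral axis to the outermost fibre), so sigma = (M·y) / I (SI units).
  Case 1: sigma = (500000 × 0.15) / 0.00088 = 8.523 × 10⁷ Pa = 85.23 MPa
  Case 2: sigma = (304000 × 0.15) / 0.00042 = 1.086 × 10⁸ Pa = 108.6 MPa
  Case 3: sigma = (157000 × 0.024) / 0.00089 = 4.234 × 10⁶ Pa = 4.234 MPa
Ordering: 108.6 MPa (case 2) > 85.23 MPa (case 1) > 4.234 MPa (case 3)
Final answer: 2, 1, 3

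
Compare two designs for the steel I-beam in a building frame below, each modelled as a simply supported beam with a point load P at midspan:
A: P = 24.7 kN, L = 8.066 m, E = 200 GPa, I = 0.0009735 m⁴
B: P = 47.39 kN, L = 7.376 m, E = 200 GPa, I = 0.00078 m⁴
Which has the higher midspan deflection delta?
Model: a simply supported beam with a point load P at midspan, so delta = (P·L^3) / (48·E·I) (SI units).
  A: delta = (24700 × 8.066^3) / (48 × (2 × 10¹¹) × 0.0009735) = 0.001387 m = 1.387 mm
  B: delta = (47390 × 7.376^3) / (48 × (2 × 10¹¹) × 0.00078) = 0.00254 m = 2.54 mm
2.54 mm > 1.387 mm, so B is larger.
Final answer: B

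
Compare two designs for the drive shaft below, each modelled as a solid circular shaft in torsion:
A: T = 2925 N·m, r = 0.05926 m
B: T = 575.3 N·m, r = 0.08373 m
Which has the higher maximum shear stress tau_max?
Model: a solid circular shaft in torsion, so tau_max = (2·T) / (π·r^3) (SI units).
  A: tau_max = (2 × 2925) / (π × 0.05926^3) = 8.948 × 10⁶ Pa = 8.948 MPa
  B: tau_max = (2 × 575.3) / (π × 0.08373^3) = 623900 Pa = 0.6239 MPa
8.948 MPa > 0.6239 MPa, so A is larger.
Final answer: A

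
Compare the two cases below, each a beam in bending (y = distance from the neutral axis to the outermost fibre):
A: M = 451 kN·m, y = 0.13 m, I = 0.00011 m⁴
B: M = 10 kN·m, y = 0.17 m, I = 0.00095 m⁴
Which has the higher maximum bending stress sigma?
Model: a beam in bending (y = distance from the neutral axis to the outermost fibre), so sigma = (M·y) / I (SI units).
  A: sigma = (451000 × 0.13) / 0.00011 = 5.33 × 10⁸ Pa = 533 MPa
  B: sigma = (10000 × 0.17) / 0.00095 = 1.789 × 10⁶ Pa = 1.789 MPa
533 MPa > 1.789 MPa, so A is larger.
Final answer: A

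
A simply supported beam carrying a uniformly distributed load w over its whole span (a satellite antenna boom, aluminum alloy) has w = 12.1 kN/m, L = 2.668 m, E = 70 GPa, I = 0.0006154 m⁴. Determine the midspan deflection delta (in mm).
Model: a simply supported beam carrying a uniformly distributed load w over its whole span, so delta = (5·w·L^4) / (384·E·I).
Convert to SI units:
  w = 12.1 kN/m = 12100 N/m
  E = 70 GPa = 7 × 10¹⁰ Pa
Substitute:
  delta = (5 × 12100 × 2.668^4) / (384 × (7 × 10¹⁰) × 0.0006154)
  delta = 0.0001853 m
Convert: delta = 0.0001853 m = 0.1853 mm
Final answer: delta = 0.1853 mm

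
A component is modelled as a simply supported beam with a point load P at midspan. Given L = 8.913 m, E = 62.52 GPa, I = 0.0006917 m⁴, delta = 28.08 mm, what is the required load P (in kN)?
Model: a simply supported beam with a point load P at midspan, so delta = (P·L^3) / (48·E·I).
Solve for P: P = (48·delta·E·I) / L^3.
Convert to SI units:
  E = 62.52 GPa = 6.252 × 10¹⁰ Pa
  delta = 28.08 mm = 0.02808 m
Substitute:
  P = (48 × 0.02808 × (6.252 × 10¹⁰) × 0.0006917) / 8.913^3
  P = 82320 N
Convert: P = 82320 N = 82.32 kN
Final answer: P = 82.32 kN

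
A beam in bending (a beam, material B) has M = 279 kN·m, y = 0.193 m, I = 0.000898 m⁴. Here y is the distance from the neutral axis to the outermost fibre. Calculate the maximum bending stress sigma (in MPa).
Model: a beam in bending, so sigma = (M·y) / I.
Convert to SI units:
  M = 279 kN·m = 279000 N·m
Substitute:
  sigma = (279000 × 0.193) / 0.000898
  sigma = 5.996 × 10⁷ Pa
Convert: sigma = 5.996 × 10⁷ Pa = 59.96 MPa
Final answer: sigma = 59.96 MPa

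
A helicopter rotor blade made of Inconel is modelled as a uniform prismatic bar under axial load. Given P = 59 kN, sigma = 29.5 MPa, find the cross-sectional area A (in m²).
Model: a uniform prismatic bar under axial load, so sigma = P / A.
Solve for A: A = P / sigma.
Convert to SI units:
  P = 59 kN = 59000 N
  sigma = 29.5 MPa = 2.95 × 10⁷ Pa
Substitute:
  A = 59000 / (2.95 × 10⁷)
  A = 0.002 m²
Final answer: A = 0.002 m²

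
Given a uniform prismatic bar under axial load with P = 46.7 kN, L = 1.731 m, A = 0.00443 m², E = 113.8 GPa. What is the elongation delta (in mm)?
Model: a uniform prismatic bar under axial load, so delta = (P·L) / (A·E).
Convert to SI units:
  P = 46.7 kN = 46700 N
  E = 113.8 GPa = 1.138 × 10¹¹ Pa
Substitute:
  delta = (46700 × 1.731) / (0.00443 × (1.138 × 10¹¹))
  delta = 0.0001603 m
Convert: delta = 0.0001603 m = 0.1603 mm
Final answer: delta = 0.1603 mm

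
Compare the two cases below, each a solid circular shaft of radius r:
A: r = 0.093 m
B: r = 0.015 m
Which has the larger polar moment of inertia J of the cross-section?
Model: a solid circular shaft of radius r, so J = (π·r^4) / 2 (SI units).
  A: J = (π × 0.093^4) / 2 = 0.0001175 m⁴
  B: J = (π × 0.015^4) / 2 = 7.952 × 10⁻⁸ m⁴
0.0001175 m⁴ > 7.952 × 10⁻⁸ m⁴, so A is larger.
Final answer: A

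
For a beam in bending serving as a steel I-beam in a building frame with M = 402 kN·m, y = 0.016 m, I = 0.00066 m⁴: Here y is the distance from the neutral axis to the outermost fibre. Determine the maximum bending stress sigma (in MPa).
Model: a beam in bending, so sigma = (M·y) / I.
Convert to SI units:
  M = 402 kN·m = 402000 N·m
Substitute:
  sigma = (402000 × 0.016) / 0.00066
  sigma = 9.745 × 10⁶ Pa
Convert: sigma = 9.745 × 10⁶ Pa = 9.745 MPa
Final answer: sigma = 9.745 MPa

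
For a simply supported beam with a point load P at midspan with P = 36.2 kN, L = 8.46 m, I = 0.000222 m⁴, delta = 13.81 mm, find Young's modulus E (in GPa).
Model: a simply supported beam with a point load P at midspan, so delta = (P·L^3) / (48·E·I).
Solve for E: E = (P·L^3) / (48·delta·I).
Convert to SI units:
  P = 36.2 kN = 36200 N
  delta = 13.81 mm = 0.01381 m
Substitute:
  E = (36200 × 8.46^3) / (48 × 0.01381 × 0.000222)
  E = 1.489 × 10¹¹ Pa
Convert: E = 1.489 × 10¹¹ Pa = 148.9 GPa
Final answer: E = 148.9 GPa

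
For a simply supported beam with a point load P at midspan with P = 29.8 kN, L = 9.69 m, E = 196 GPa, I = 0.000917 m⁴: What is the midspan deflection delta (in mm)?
Model: a simply supported beam with a point load P at midspan, so delta = (P·L^3) / (48·E·I).
Convert to SI units:
  P = 29.8 kN = 29800 N
  E = 196 GPa = 1.96 × 10¹¹ Pa
Substitute:
  delta = (29800 × 9.69^3) / (48 × (1.96 × 10¹¹) × 0.000917)
  delta = 0.003143 m
Convert: delta = 0.003143 m = 3.143 mm
Final answer: delta = 3.143 mm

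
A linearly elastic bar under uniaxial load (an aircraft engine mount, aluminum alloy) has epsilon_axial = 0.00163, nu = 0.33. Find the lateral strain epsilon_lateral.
Model: a linearly elastic bar under uniaxial load, so epsilon_lateral = -nu·epsilon_axial.
Substitute:
  epsilon_lateral = -(0.33 × 0.00163)
  epsilon_lateral = -0.0005379
Final answer: epsilon_lateral = -0.0005379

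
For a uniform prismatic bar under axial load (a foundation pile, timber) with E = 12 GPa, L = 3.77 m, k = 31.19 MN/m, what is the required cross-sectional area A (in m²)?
Model: a uniform prismatic bar under axial load, so k = (A·E) / L.
Solve for A: A = (k·L) / E.
Convert to SI units:
  E = 12 GPa = 1.2 × 10¹⁰ Pa
  k = 31.19 MN/m = 3.119 × 10⁷ N/m
Substitute:
  A = ((3.119 × 10⁷) × 3.77) / (1.2 × 10¹⁰)
  A = 0.009799 m²
Final answer: A = 0.009799 m²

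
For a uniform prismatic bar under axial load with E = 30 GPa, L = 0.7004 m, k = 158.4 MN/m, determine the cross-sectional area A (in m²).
Model: a uniform prismatic bar under axial load, so k = (A·E) / L.
Solve for A: A = (k·L) / E.
Convert to SI units:
  E = 30 GPa = 3 × 10¹⁰ Pa
  k = 158.4 MN/m = 1.584 × 10⁸ N/m
Substitute:
  A = ((1.584 × 10⁸) × 0.7004) / (3 × 10¹⁰)
  A = 0.003698 m²
Final answer: A = 0.003698 m²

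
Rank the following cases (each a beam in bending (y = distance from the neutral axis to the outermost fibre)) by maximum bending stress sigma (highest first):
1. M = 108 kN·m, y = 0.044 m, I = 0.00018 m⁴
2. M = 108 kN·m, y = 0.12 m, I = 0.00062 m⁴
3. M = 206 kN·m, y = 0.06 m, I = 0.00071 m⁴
Model: a beam in bending (y = distance from the neutral axis to the outermost fibre), so sigma = (M·y) / I (SI units).
  Case 1: sigma = (108000 × 0.044) / 0.00018 = 2.64 × 10⁷ Pa = 26.4 MPa
  Case 2: sigma = (108000 × 0.12) / 0.00062 = 2.09 × 10⁷ Pa = 20.9 MPa
  Case 3: sigma = (206000 × 0.06) / 0.00071 = 1.741 × 10⁷ Pa = 17.41 MPa
Ordering: 26.4 MPa (case 1) > 20.9 MPa (case 2) > 17.41 MPa (case 3)
Final answer: 1, 2, 3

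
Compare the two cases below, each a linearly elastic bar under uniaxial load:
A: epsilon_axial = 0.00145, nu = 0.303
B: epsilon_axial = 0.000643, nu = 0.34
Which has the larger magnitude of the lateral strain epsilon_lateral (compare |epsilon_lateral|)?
Model: a linearly elastic bar under uniaxial load, so epsilon_lateral = -nu·epsilon_axial (SI units).
  A: epsilon_lateral = -(0.303 × 0.00145) = -0.0004393
  B: epsilon_lateral = -(0.34 × 0.000643) = -0.0002186
|epsilon_lateral|: A = 0.0004393, B = 0.0002186, so A is larger in magnitude.
Final answer: A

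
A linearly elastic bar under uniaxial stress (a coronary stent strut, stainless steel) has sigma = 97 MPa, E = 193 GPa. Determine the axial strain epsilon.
Model: a linearly elastic bar under uniaxial stress, so epsilon = sigma / E.
Convert to SI units:
  sigma = 97 MPa = 9.7 × 10⁷ Pa
  E = 193 GPa = 1.93 × 10¹¹ Pa
Substitute:
  epsilon = (9.7 × 10⁷) / (1.93 × 10¹¹)
  epsilon = 0.0005026
Final answer: epsilon = 0.0005026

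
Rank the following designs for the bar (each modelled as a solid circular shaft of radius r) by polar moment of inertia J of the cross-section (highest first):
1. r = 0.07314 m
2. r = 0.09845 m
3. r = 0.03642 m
Model: a solid circular shaft of radius r, so J = (π·r^4) / 2 (SI units).
  Case 1: J = (π × 0.07314^4) / 2 = 4.495 × 10⁻⁵ m⁴
  Case 2: J = (π × 0.09845^4) / 2 = 0.0001476 m⁴
  Case 3: J = (π × 0.03642^4) / 2 = 2.764 × 10⁻⁶ m⁴
Ordering: 0.0001476 m⁴ (case 2) > 4.495 × 10⁻⁵ m⁴ (case 1) > 2.764 × 10⁻⁶ m⁴ (case 3)
Final answer: 2, 1, 3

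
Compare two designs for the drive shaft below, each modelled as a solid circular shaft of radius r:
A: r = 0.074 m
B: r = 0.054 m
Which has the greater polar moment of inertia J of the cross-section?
Model: a solid circular shaft of radius r, so J = (π·r^4) / 2 (SI units).
  A: J = (π × 0.074^4) / 2 = 4.71 × 10⁻⁵ m⁴
  B: J = (π × 0.054^4) / 2 = 1.336 × 10⁻⁵ m⁴
4.71 × 10⁻⁵ m⁴ > 1.336 × 10⁻⁵ m⁴, so A is larger.
Final answer: A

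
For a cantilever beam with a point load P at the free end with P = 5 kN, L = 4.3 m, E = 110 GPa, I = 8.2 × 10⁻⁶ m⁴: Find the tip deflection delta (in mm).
Model: a cantilever beam with a point load P at the free end, so delta = (P·L^3) / (3·E·I).
Convert to SI units:
  P = 5 kN = 5000 N
  E = 110 GPa = 1.1 × 10¹¹ Pa
Substitute:
  delta = (5000 × 4.3^3) / (3 × (1.1 × 10¹¹) × (8.2 × 10⁻⁶))
  delta = 0.1469 m
Convert: delta = 0.1469 m = 146.9 mm
Final answer: delta = 146.9 mm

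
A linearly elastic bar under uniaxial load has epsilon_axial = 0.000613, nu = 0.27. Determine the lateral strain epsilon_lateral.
Model: a linearly elastic bar under uniaxial load, so epsilon_lateral = -nu·epsilon_axial.
Substitute:
  epsilon_lateral = -(0.27 × 0.000613)
  epsilon_lateral = -0.0001655
Final answer: epsilon_lateral = -0.0001655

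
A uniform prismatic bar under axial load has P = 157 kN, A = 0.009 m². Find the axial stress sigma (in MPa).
Model: a uniform prismatic bar under axial load, so sigma = P / A.
Convert to SI units:
  P = 157 kN = 157000 N
Substitute:
  sigma = 157000 / 0.009
  sigma = 1.744 × 10⁷ Pa
Convert: sigma = 1.744 × 10⁷ Pa = 17.44 MPa
Final answer: sigma = 17.44 MPa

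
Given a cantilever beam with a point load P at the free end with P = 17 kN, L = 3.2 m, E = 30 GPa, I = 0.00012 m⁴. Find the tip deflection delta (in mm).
Model: a cantilever beam with a point load P at the free end, so delta = (P·L^3) / (3·E·I).
Convert to SI units:
  P = 17 kN = 17000 N
  E = 30 GPa = 3 × 10¹⁰ Pa
Substitute:
  delta = (17000 × 3.2^3) / (3 × (3 × 10¹⁰) × 0.00012)
  delta = 0.05158 m
Convert: delta = 0.05158 m = 51.58 mm
Final answer: delta = 51.58 mm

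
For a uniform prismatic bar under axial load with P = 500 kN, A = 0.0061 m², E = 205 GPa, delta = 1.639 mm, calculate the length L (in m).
Model: a uniform prismatic bar under axial load, so delta = (P·L) / (A·E).
Solve for L: L = (delta·A·E) / P.
Convert to SI units:
  P = 500 kN = 500000 N
  E = 205 GPa = 2.05 × 10¹¹ Pa
  delta = 1.639 mm = 0.001639 m
Substitute:
  L = (0.001639 × 0.0061 × (2.05 × 10¹¹)) / 500000
  L = 4.099 m
Final answer: L = 4.099 m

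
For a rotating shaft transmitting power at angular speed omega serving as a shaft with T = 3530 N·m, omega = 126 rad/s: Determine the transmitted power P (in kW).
Model: a rotating shaft transmitting power at angular speed omega, so P = T·omega.
Substitute:
  P = 3530 × 126
  P = 444800 W
Convert: P = 444800 W = 444.8 kW
Final answer: P = 444.8 kW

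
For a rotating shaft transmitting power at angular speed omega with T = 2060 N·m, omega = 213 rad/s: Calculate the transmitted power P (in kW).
Model: a rotating shaft transmitting power at angular speed omega, so P = T·omega.
Substitute:
  P = 2060 × 213
  P = 438800 W
Convert: P = 438800 W = 438.8 kW
Final answer: P = 438.8 kW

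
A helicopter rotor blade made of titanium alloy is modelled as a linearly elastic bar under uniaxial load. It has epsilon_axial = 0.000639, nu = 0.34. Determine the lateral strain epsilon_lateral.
Model: a linearly elastic bar under uniaxial load, so epsilon_lateral = -nu·epsilon_axial.
Substitute:
  epsilon_lateral = -(0.34 × 0.000639)
  epsilon_lateral = -0.0002173
Final answer: epsilon_lateral = -0.0002173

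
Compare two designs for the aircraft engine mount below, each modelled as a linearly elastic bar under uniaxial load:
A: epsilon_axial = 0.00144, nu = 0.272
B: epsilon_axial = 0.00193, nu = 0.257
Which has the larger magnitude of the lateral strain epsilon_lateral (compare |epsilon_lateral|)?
Model: a linearly elastic bar under uniaxial load, so epsilon_lateral = -nu·epsilon_axial (SI units).
  A: epsilon_lateral = -(0.272 × 0.00144) = -0.0003917
  B: epsilon_lateral = -(0.257 × 0.00193) = -0.000496
|epsilon_lateral|: A = 0.0003917, B = 0.000496, so B is larger in magnitude.
Final answer: B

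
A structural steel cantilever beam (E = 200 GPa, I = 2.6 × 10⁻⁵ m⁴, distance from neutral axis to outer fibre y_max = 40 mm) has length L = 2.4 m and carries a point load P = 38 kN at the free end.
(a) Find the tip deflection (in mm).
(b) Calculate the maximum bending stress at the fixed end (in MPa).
(a) Tip deflection of a cantilever with an end point load: δ = P·L^3 / (3·E·I). Convert P = 38 kN = 38000 N, E = 200 GPa = 2 × 10¹¹ Pa.
  δ = (38000 × 2.4^3) / (3 × (2 × 10¹¹) × (2.6 × 10⁻⁵)) = 0.03367 m = 33.67 mm
(b) Maximum bending moment at the fixed end: M = P·L = 38000 × 2.4 = 91200 N·m. Convert y_max = 40 mm = 0.04 m.
  σ = M·y_max / I = (91200 × 0.04) / (2.6 × 10⁻⁵) = 1.403 × 10⁸ Pa = 140.3 MPa
Final answer: (a) δ = 33.67 mm, (b) σ = 140.3 MPa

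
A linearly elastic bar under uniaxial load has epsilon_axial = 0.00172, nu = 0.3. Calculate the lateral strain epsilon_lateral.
Model: a linearly elastic bar under uniaxial load, so epsilon_lateral = -nu·epsilon_axial.
Substitute:
  epsilon_lateral = -(0.3 × 0.00172)
  epsilon_lateral = -0.000516
Final answer: epsilon_lateral = -0.000516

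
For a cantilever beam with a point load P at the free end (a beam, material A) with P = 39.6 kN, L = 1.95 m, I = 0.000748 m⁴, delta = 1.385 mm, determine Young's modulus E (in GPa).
Model: a cantilever beam with a point load P at the free end, so delta = (P·L^3) / (3·E·I).
Solve for E: E = (P·L^3) / (3·delta·I).
Convert to SI units:
  P = 39.6 kN = 39600 N
  delta = 1.385 mm = 0.001385 m
Substitute:
  E = (39600 × 1.95^3) / (3 × 0.001385 × 0.000748)
  E = 9.448 × 10¹⁰ Pa
Convert: E = 9.448 × 10¹⁰ Pa = 94.48 GPa
Final answer: E = 94.48 GPa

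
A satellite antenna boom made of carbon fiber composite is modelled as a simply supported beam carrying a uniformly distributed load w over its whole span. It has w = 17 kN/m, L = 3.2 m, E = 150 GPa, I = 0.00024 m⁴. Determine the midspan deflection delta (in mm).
Model: a simply supported beam carrying a uniformly distributed load w over its whole span, so delta = (5·w·L^4) / (384·E·I).
Convert to SI units:
  w = 17 kN/m = 17000 N/m
  E = 150 GPa = 1.5 × 10¹¹ Pa
Substitute:
  delta = (5 × 17000 × 3.2^4) / (384 × (1.5 × 10¹¹) × 0.00024)
  delta = 0.0006447 m
Convert: delta = 0.0006447 m = 0.6447 mm
Final answer: delta = 0.6447 mm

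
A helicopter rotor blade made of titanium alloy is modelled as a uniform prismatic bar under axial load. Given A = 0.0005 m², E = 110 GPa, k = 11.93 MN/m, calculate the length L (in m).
Model: a uniform prismatic bar under axial load, so k = (A·E) / L.
Solve for L: L = (A·E) / k.
Convert to SI units:
  E = 110 GPa = 1.1 × 10¹¹ Pa
  k = 11.93 MN/m = 1.193 × 10⁷ N/m
Substitute:
  L = (0.0005 × (1.1 × 10¹¹)) / (1.193 × 10⁷)
  L = 4.61 m
Final answer: L = 4.61 m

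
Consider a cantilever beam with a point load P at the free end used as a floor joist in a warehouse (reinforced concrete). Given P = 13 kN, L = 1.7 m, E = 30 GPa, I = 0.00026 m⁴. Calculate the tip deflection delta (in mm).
Model: a cantilever beam with a point load P at the free end, so delta = (P·L^3) / (3·E·I).
Convert to SI units:
  P = 13 kN = 13000 N
  E = 30 GPa = 3 × 10¹⁰ Pa
Substitute:
  delta = (13000 × 1.7^3) / (3 × (3 × 10¹⁰) × 0.00026)
  delta = 0.002729 m
Convert: delta = 0.002729 m = 2.729 mm
Final answer: delta = 2.729 mm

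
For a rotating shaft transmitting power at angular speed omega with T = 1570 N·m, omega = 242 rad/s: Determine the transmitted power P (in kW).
Model: a rotating shaft transmitting power at angular speed omega, so P = T·omega.
Substitute:
  P = 1570 × 242
  P = 379900 W
Convert: P = 379900 W = 379.9 kW
Final answer: P = 379.9 kW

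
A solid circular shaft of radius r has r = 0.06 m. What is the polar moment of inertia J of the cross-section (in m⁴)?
Model: a solid circular shaft of radius r, so J = (π·r^4) / 2.
Substitute:
  J = (π × 0.06^4) / 2
  J = 2.036 × 10⁻⁵ m⁴
Final answer: J = 2.036 × 10⁻⁵ m⁴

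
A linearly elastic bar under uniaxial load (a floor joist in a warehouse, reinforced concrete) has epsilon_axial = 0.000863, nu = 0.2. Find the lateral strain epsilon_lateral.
Model: a linearly elastic bar under uniaxial load, so epsilon_lateral = -nu·epsilon_axial.
Substitute:
  epsilon_lateral = -(0.2 × 0.000863)
  epsilon_lateral = -0.0001726
Final answer: epsilon_lateral = -0.0001726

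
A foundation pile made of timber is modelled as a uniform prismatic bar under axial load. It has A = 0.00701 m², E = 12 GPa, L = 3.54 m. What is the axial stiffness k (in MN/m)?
Model: a uniform prismatic bar under axial load, so k = (A·E) / L.
Convert to SI units:
  E = 12 GPa = 1.2 × 10¹⁰ Pa
Substitute:
  k = (0.00701 × (1.2 × 10¹⁰)) / 3.54
  k = 2.376 × 10⁷ N/m
Convert: k = 2.376 × 10⁷ N/m = 23.76 MN/m
Final answer: k = 23.76 MN/m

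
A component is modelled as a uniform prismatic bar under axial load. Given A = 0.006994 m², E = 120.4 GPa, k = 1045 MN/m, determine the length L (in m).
Model: a uniform prismatic bar under axial load, so k = (A·E) / L.
Solve for L: L = (A·E) / k.
Convert to SI units:
  E = 120.4 GPa = 1.204 × 10¹¹ Pa
  k = 1045 MN/m = 1.045 × 10⁹ N/m
Substitute:
  L = (0.006994 × (1.204 × 10¹¹)) / (1.045 × 10⁹)
  L = 0.8058 m
Final answer: L = 0.8058 m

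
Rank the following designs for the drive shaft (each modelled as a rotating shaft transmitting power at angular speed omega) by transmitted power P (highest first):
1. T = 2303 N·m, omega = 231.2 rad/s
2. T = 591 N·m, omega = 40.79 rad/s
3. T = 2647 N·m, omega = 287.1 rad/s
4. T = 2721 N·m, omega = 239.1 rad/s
Model: a rotating shaft transmitting power at angular speed omega, so P = T·omega (SI units).
  Case 1: P = 2303 × 231.2 = 532500 W = 532.5 kW
  Case 2: P = 591 × 40.79 = 24110 W = 24.11 kW
  Case 3: P = 2647 × 287.1 = 760000 W = 760 kW
  Case 4: P = 2721 × 239.1 = 650600 W = 650.6 kW
Ordering: 760 kW (case 3) > 650.6 kW (case 4) > 532.5 kW (case 1) > 24.11 kW (case 2)
Final answer: 3, 4, 1, 2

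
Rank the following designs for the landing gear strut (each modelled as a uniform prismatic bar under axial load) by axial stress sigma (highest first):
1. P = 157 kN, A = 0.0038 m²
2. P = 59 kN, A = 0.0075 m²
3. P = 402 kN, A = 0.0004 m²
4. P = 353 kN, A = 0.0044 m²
Model: a uniform prismatic bar under axial load, so sigma = P / A (SI units).
  Case 1: sigma = 157000 / 0.0038 = 4.132 × 10⁷ Pa = 41.32 MPa
  Case 2: sigma = 59000 / 0.0075 = 7.867 × 10⁶ Pa = 7.867 MPa
  Case 3: sigma = 402000 / 0.0004 = 1.005 × 10⁹ Pa = 1005 MPa
  Case 4: sigma = 353000 / 0.0044 = 8.023 × 10⁷ Pa = 80.23 MPa
Ordering: 1005 MPa (case 3) > 80.23 MPa (case 4) > 41.32 MPa (case 1) > 7.867 MPa (case 2)
Final answer: 3, 4, 1, 2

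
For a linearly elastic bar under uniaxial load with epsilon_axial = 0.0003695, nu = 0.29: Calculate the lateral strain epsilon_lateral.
Model: a linearly elastic bar under uniaxial load, so epsilon_lateral = -nu·epsilon_axial.
Substitute:
  epsilon_lateral = -(0.29 × 0.0003695)
  epsilon_lateral = -0.0001072
Final answer: epsilon_lateral = -0.0001072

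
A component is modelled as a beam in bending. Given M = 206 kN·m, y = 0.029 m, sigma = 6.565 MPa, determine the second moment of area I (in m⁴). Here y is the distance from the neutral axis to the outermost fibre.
Model: a beam in bending, so sigma = (M·y) / I.
Solve for I: I = (M·y) / sigma.
Convert to SI units:
  M = 206 kN·m = 206000 N·m
  sigma = 6.565 MPa = 6.565 × 10⁶ Pa
Substitute:
  I = (206000 × 0.029) / (6.565 × 10⁶)
  I = 0.00091 m⁴
Final answer: I = 0.00091 m⁴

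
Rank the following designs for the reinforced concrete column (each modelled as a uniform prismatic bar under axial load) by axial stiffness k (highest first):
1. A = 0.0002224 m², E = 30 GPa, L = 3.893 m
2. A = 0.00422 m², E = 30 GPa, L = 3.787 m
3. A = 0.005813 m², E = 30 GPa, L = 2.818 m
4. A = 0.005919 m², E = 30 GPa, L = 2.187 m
Model: a uniform prismatic bar under axial load, so k = (A·E) / L (SI units).
  Case 1: k = (0.0002224 × (3 × 10¹⁰)) / 3.893 = 1.714 × 10⁶ N/m = 1.714 MN/m
  Case 2: k = (0.00422 × (3 × 10¹⁰)) / 3.787 = 3.343 × 10⁷ N/m = 33.43 MN/m
  Case 3: k = (0.005813 × (3 × 10¹⁰)) / 2.818 = 6.188 × 10⁷ N/m = 61.88 MN/m
  Case 4: k = (0.005919 × (3 × 10¹⁰)) / 2.187 = 8.119 × 10⁷ N/m = 81.19 MN/m
Ordering: 81.19 MN/m (case 4) > 61.88 MN/m (case 3) > 33.43 MN/m (case 2) > 1.714 MN/m (case 1)
Final answer: 4, 3, 2, 1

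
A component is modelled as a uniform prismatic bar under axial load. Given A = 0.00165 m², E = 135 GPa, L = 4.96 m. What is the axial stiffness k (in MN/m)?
Model: a uniform prismatic bar under axial load, so k = (A·E) / L.
Convert to SI units:
  E = 135 GPa = 1.35 × 10¹¹ Pa
Substitute:
  k = (0.00165 × (1.35 × 10¹¹)) / 4.96
  k = 4.491 × 10⁷ N/m
Convert: k = 4.491 × 10⁷ N/m = 44.91 MN/m
Final answer: k = 44.91 MN/m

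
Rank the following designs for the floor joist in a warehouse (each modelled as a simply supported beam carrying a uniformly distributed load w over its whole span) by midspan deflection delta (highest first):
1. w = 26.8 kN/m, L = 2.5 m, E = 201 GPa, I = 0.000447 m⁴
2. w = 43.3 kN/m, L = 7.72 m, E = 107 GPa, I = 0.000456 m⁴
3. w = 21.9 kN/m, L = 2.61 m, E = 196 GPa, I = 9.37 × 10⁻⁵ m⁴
Model: a simply supported beam carrying a uniformly distributed load w over its whole span, so delta = (5·w·L^4) / (384·E·I) (SI units).
  Case 1: delta = (5 × 26800 × 2.5^4) / (384 × (2.01 × 10¹¹) × 0.000447) = 0.0001517 m = 0.1517 mm
  Case 2: delta = (5 × 43300 × 7.72^4) / (384 × (1.07 × 10¹¹) × 0.000456) = 0.04104 m = 41.04 mm
  Case 3: delta = (5 × 21900 × 2.61^4) / (384 × (1.96 × 10¹¹) × (9.37 × 10⁻⁵)) = 0.0007205 m = 0.7205 mm
Ordering: 41.04 mm (case 2) > 0.7205 mm (case 3) > 0.1517 mm (case 1)
Final answer: 2, 3, 1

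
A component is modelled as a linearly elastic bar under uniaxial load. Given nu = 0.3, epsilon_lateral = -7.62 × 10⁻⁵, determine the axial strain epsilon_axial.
Model: a linearly elastic bar under uniaxial load, so epsilon_lateral = -nu·epsilon_axial.
Solve for epsilon_axial: epsilon_axial = -epsilon_lateral / nu.
Substitute:
  epsilon_axial = -(-7.62 × 10⁻⁵) / 0.3
  epsilon_axial = 0.000254
Final answer: epsilon_axial = 0.000254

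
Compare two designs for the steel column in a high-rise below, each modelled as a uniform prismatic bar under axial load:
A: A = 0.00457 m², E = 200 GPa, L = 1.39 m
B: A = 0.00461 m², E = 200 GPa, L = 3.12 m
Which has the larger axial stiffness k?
Model: a uniform prismatic bar under axial load, so k = (A·E) / L (SI units).
  A: k = (0.00457 × (2 × 10¹¹)) / 1.39 = 6.576 × 10⁸ N/m = 657.6 MN/m
  B: k = (0.00461 × (2 × 10¹¹)) / 3.12 = 2.955 × 10⁸ N/m = 295.5 MN/m
657.6 MN/m > 295.5 MN/m, so A is larger.
Final answer: A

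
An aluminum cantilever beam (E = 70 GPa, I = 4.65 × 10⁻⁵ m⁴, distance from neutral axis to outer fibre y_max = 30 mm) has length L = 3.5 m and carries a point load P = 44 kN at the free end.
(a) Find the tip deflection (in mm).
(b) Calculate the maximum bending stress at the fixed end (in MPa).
(a) Tip deflection of a cantilever with an end point load: δ = P·L^3 / (3·E·I). Convert P = 44 kN = 44000 N, E = 70 GPa = 7 × 10¹⁰ Pa.
  δ = (44000 × 3.5^3) / (3 × (7 × 10¹⁰) × (4.65 × 10⁻⁵)) = 0.1932 m = 193.2 mm
(b) Maximum bending moment at the fixed end: M = P·L = 44000 × 3.5 = 154000 N·m. Convert y_max = 30 mm = 0.03 m.
  σ = M·y_max / I = (154000 × 0.03) / (4.65 × 10⁻⁵) = 9.935 × 10⁷ Pa = 99.35 MPa
Final answer: (a) δ = 193.2 mm, (b) σ = 99.35 MPa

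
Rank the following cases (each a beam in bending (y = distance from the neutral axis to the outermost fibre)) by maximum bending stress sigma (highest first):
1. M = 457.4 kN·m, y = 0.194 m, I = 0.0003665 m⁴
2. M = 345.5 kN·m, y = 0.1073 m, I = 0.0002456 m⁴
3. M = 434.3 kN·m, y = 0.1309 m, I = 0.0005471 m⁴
Model: a beam in bending (y = distance from the neutral axis to the outermost fibre), so sigma = (M·y) / I (SI units).
  Case 1: sigma = (457400 × 0.194) / 0.0003665 = 2.421 × 10⁸ Pa = 242.1 MPa
  Case 2: sigma = (345500 × 0.1073) / 0.0002456 = 1.509 × 10⁸ Pa = 150.9 MPa
  Case 3: sigma = (434300 × 0.1309) / 0.0005471 = 1.039 × 10⁸ Pa = 103.9 MPa
Ordering: 242.1 MPa (case 1) > 150.9 MPa (case 2) > 103.9 MPa (case 3)
Final answer: 1, 2, 3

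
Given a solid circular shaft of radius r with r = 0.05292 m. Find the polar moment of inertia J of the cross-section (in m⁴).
Model: a solid circular shaft of radius r, so J = (π·r^4) / 2.
Substitute:
  J = (π × 0.05292^4) / 2
  J = 1.232 × 10⁻⁵ m⁴
Final answer: J = 1.232 × 10⁻⁵ m⁴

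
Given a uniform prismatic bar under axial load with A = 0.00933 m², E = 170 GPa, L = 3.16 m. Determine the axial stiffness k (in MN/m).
Model: a uniform prismatic bar under axial load, so k = (A·E) / L.
Convert to SI units:
  E = 170 GPa = 1.7 × 10¹¹ Pa
Substitute:
  k = (0.00933 × (1.7 × 10¹¹)) / 3.16
  k = 5.019 × 10⁸ N/m
Convert: k = 5.019 × 10⁸ N/m = 501.9 MN/m
Final answer: k = 501.9 MN/m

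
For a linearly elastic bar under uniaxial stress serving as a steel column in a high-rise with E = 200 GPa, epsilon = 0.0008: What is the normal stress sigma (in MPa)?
Model: a linearly elastic bar under uniaxial stress, so sigma = E·epsilon.
Convert to SI units:
  E = 200 GPa = 2 × 10¹¹ Pa
Substitute:
  sigma = (2 × 10¹¹) × 0.0008
  sigma = 1.6 × 10⁸ Pa
Convert: sigma = 1.6 × 10⁸ Pa = 160 MPa
Final answer: sigma = 160 MPa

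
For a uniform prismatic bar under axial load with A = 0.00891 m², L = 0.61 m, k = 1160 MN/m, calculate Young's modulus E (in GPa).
Model: a uniform prismatic bar under axial load, so k = (A·E) / L.
Solve for E: E = (k·L) / A.
Convert to SI units:
  k = 1160 MN/m = 1.16 × 10⁹ N/m
Substitute:
  E = ((1.16 × 10⁹) × 0.61) / 0.00891
  E = 7.942 × 10¹⁰ Pa
Convert: E = 7.942 × 10¹⁰ Pa = 79.42 GPa
Final answer: E = 79.42 GPa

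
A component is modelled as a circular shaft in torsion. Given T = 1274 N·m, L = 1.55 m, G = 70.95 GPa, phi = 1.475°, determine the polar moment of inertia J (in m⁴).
Model: a circular shaft in torsion, so phi = (T·L) / (G·J).
Solve for J: J = (T·L) / (phi·G).
Convert to SI units:
  G = 70.95 GPa = 7.095 × 10¹⁰ Pa
  phi = 1.475° = 0.02574 rad
Substitute:
  J = (1274 × 1.55) / (0.02574 × (7.095 × 10¹⁰))
  J = 1.081 × 10⁻⁶ m⁴
Final answer: J = 1.081 × 10⁻⁶ m⁴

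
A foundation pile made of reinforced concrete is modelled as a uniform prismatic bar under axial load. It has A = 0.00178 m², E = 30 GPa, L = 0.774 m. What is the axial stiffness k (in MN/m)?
Model: a uniform prismatic bar under axial load, so k = (A·E) / L.
Convert to SI units:
  E = 30 GPa = 3 × 10¹⁰ Pa
Substitute:
  k = (0.00178 × (3 × 10¹⁰)) / 0.774
  k = 6.899 × 10⁷ N/m
Convert: k = 6.899 × 10⁷ N/m = 68.99 MN/m
Final answer: k = 68.99 MN/m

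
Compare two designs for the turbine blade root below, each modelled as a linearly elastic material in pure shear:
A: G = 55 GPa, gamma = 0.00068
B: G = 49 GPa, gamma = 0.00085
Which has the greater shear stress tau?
Model: a linearly elastic material in pure shear, so tau = G·gamma (SI units).
  A: tau = (5.5 × 10¹⁰) × 0.00068 = 3.74 × 10⁷ Pa = 37.4 MPa
  B: tau = (4.9 × 10¹⁰) × 0.00085 = 4.165 × 10⁷ Pa = 41.65 MPa
41.65 MPa > 37.4 MPa, so B is larger.
Final answer: B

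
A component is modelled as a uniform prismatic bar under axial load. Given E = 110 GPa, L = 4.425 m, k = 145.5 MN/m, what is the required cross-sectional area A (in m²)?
Model: a uniform prismatic bar under axial load, so k = (A·E) / L.
Solve for A: A = (k·L) / E.
Convert to SI units:
  E = 110 GPa = 1.1 × 10¹¹ Pa
  k = 145.5 MN/m = 1.455 × 10⁸ N/m
Substitute:
  A = ((1.455 × 10⁸) × 4.425) / (1.1 × 10¹¹)
  A = 0.005853 m²
Final answer: A = 0.005853 m²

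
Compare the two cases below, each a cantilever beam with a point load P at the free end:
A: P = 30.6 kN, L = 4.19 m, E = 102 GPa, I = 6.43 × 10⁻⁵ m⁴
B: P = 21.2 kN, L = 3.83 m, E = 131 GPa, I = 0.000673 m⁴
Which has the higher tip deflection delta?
Model: a cantilever beam with a point load P at the free end, so delta = (P·L^3) / (3·E·I) (SI units).
  A: delta = (30600 × 4.19^3) / (3 × (1.02 × 10¹¹) × (6.43 × 10⁻⁵)) = 0.1144 m = 114.4 mm
  B: delta = (21200 × 3.83^3) / (3 × (1.31 × 10¹¹) × 0.000673) = 0.004503 m = 4.503 mm
114.4 mm > 4.503 mm, so A is larger.
Final answer: A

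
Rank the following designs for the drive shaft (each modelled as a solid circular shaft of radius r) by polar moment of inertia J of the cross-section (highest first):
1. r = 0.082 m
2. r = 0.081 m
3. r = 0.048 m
Model: a solid circular shaft of radius r, so J = (π·r^4) / 2 (SI units).
  Case 1: J = (π × 0.082^4) / 2 = 7.102 × 10⁻⁵ m⁴
  Case 2: J = (π × 0.081^4) / 2 = 6.762 × 10⁻⁵ m⁴
  Case 3: J = (π × 0.048^4) / 2 = 8.338 × 10⁻⁶ m⁴
Ordering: 7.102 × 10⁻⁵ m⁴ (case 1) > 6.762 × 10⁻⁵ m⁴ (case 2) > 8.338 × 10⁻⁶ m⁴ (case 3)
Final answer: 1, 2, 3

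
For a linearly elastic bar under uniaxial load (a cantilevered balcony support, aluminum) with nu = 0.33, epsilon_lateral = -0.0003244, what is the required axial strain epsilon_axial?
Model: a linearly elastic bar under uniaxial load, so epsilon_lateral = -nu·epsilon_axial.
Solve for epsilon_axial: epsilon_axial = -epsilon_lateral / nu.
Substitute:
  epsilon_axial = -(-0.0003244) / 0.33
  epsilon_axial = 0.000983
Final answer: epsilon_axial = 0.000983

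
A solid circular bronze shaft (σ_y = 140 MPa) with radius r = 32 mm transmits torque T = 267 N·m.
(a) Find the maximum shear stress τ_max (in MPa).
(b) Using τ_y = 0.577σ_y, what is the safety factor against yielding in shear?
(a) For a solid circular shaft, τ_max = T·r/J with J = π·r^4/2, i.e. τ_max = 2·T / (π·r^3). Convert r = 32 mm = 0.032 m.
  τ_max = (2 × 267) / (π × 0.032^3) = 5.187 × 10⁶ Pa = 5.187 MPa
(b) τ_y = 0.577 × 140 = 80.78 MPa
  SF = τ_y/τ_max = 80.78 / 5.187 = 15.57
Final answer: (a) τ_max = 5.187 MPa, (b) SF = 15.57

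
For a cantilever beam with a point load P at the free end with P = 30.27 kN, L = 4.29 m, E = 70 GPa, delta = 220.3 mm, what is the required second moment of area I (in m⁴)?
Model: a cantilever beam with a point load P at the free end, so delta = (P·L^3) / (3·E·I).
Solve for I: I = (P·L^3) / (3·delta·E).
Convert to SI units:
  P = 30.27 kN = 30270 N
  E = 70 GPa = 7 × 10¹⁰ Pa
  delta = 220.3 mm = 0.2203 m
Substitute:
  I = (30270 × 4.29^3) / (3 × 0.2203 × (7 × 10¹⁰))
  I = 5.166 × 10⁻⁵ m⁴
Final answer: I = 5.166 × 10⁻⁵ m⁴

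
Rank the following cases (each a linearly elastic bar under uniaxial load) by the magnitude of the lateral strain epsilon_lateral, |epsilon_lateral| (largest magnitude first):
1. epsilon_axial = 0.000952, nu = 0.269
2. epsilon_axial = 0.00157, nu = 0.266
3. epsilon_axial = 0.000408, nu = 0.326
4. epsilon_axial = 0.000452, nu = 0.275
Model: a linearly elastic bar under uniaxial load, so epsilon_lateral = -nu·epsilon_axial (SI units).
  Case 1: epsilon_lateral = -(0.269 × 0.000952) = -0.0002561
  Case 2: epsilon_lateral = -(0.266 × 0.00157) = -0.0004176
  Case 3: epsilon_lateral = -(0.326 × 0.000408) = -0.000133
  Case 4: epsilon_lateral = -(0.275 × 0.000452) = -0.0001243
Ordering by |epsilon_lateral|: 0.0004176 (case 2) > 0.0002561 (case 1) > 0.000133 (case 3) > 0.0001243 (case 4)
Final answer: 2, 1, 3, 4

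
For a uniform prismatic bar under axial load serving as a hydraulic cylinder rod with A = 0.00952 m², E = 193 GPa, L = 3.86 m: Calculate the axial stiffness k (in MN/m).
Model: a uniform prismatic bar under axial load, so k = (A·E) / L.
Convert to SI units:
  E = 193 GPa = 1.93 × 10¹¹ Pa
Substitute:
  k = (0.00952 × (1.93 × 10¹¹)) / 3.86
  k = 4.76 × 10⁸ N/m
Convert: k = 4.76 × 10⁸ N/m = 476 MN/m
Final answer: k = 476 MN/m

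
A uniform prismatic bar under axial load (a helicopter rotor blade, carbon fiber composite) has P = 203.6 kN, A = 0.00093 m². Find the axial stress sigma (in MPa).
Model: a uniform prismatic bar under axial load, so sigma = P / A.
Convert to SI units:
  P = 203.6 kN = 203600 N
Substitute:
  sigma = 203600 / 0.00093
  sigma = 2.189 × 10⁸ Pa
Convert: sigma = 2.189 × 10⁸ Pa = 218.9 MPa
Final answer: sigma = 218.9 MPa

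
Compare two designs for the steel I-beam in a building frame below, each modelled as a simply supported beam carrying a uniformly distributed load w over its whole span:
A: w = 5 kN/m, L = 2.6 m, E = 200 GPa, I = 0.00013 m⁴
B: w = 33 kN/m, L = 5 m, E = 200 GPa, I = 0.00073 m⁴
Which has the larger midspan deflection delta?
Model: a simply supported beam carrying a uniformly distributed load w over its whole span, so delta = (5·w·L^4) / (384·E·I) (SI units).
  A: delta = (5 × 5000 × 2.6^4) / (384 × (2 × 10¹¹) × 0.00013) = 0.0001144 m = 0.1144 mm
  B: delta = (5 × 33000 × 5^4) / (384 × (2 × 10¹¹) × 0.00073) = 0.001839 m = 1.839 mm
1.839 mm > 0.1144 mm, so B is larger.
Final answer: B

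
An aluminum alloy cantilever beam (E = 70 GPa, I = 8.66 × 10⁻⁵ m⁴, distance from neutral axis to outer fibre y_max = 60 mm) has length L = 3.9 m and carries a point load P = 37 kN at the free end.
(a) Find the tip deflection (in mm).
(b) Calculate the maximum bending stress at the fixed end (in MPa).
(a) Tip deflection of a cantilever with an end point load: δ = P·L^3 / (3·E·I). Convert P = 37 kN = 37000 N, E = 70 GPa = 7 × 10¹⁰ Pa.
  δ = (37000 × 3.9^3) / (3 × (7 × 10¹⁰) × (8.66 × 10⁻⁵)) = 0.1207 m = 120.7 mm
(b) Maximum bending moment at the fixed end: M = P·L = 37000 × 3.9 = 144300 N·m. Convert y_max = 60 mm = 0.06 m.
  σ = M·y_max / I = (144300 × 0.06) / (8.66 × 10⁻⁵) = 9.998 × 10⁷ Pa = 99.98 MPa
Final answer: (a) δ = 120.7 mm, (b) σ = 99.98 MPa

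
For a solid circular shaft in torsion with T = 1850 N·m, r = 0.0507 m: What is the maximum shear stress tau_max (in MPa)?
Model: a solid circular shaft in torsion, so tau_max = (2·T) / (π·r^3).
Substitute:
  tau_max = (2 × 1850) / (π × 0.0507^3)
  tau_max = 9.037 × 10⁶ Pa
Convert: tau_max = 9.037 × 10⁶ Pa = 9.037 MPa
Final answer: tau_max = 9.037 MPa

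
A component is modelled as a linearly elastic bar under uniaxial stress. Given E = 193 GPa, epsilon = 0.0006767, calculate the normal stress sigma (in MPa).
Model: a linearly elastic bar under uniaxial stress, so epsilon = sigma / E.
Solve for sigma: sigma = epsilon·E.
Convert to SI units:
  E = 193 GPa = 1.93 × 10¹¹ Pa
Substitute:
  sigma = 0.0006767 × (1.93 × 10¹¹)
  sigma = 1.306 × 10⁸ Pa
Convert: sigma = 1.306 × 10⁸ Pa = 130.6 MPa
Final answer: sigma = 130.6 MPa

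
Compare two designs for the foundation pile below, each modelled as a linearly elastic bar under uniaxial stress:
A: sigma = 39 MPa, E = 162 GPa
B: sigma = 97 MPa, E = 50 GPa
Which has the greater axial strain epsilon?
Model: a linearly elastic bar under uniaxial stress, so epsilon = sigma / E (SI units).
  A: epsilon = (3.9 × 10⁷) / (1.62 × 10¹¹) = 0.0002407
  B: epsilon = (9.7 × 10⁷) / (5 × 10¹⁰) = 0.00194
0.00194 > 0.0002407, so B is larger.
Final answer: B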